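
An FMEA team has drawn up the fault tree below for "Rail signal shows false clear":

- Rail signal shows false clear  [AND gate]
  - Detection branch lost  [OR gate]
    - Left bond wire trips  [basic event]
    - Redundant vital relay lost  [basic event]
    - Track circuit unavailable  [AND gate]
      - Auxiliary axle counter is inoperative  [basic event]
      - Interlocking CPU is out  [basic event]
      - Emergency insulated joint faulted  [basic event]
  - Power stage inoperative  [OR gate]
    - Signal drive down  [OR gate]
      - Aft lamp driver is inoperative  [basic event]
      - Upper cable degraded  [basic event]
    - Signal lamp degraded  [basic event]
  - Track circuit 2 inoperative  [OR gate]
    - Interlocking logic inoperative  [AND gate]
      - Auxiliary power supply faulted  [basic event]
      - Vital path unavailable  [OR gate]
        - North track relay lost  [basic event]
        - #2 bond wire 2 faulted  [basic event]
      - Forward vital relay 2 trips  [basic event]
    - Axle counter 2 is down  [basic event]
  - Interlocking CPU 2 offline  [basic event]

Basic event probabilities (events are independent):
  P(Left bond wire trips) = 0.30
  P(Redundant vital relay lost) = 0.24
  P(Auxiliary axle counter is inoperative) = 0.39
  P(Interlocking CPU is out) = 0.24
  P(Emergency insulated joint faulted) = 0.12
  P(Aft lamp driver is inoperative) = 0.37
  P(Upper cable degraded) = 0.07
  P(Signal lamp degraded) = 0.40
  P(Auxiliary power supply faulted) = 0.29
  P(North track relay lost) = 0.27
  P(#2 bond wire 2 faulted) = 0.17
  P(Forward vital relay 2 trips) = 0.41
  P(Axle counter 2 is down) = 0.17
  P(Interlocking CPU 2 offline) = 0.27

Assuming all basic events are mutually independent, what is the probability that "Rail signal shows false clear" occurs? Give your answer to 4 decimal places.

P(Track circuit unavailable) [AND] = 0.39 × 0.24 × 0.12 = 0.011232
P(Detection branch lost) [OR] = 1 − (1−0.30) × (1−0.24) × (1−0.011232) = 0.473975
P(Signal drive down) [OR] = 1 − (1−0.37) × (1−0.07) = 0.414100
P(Power stage inoperative) [OR] = 1 − (1−0.414100) × (1−0.40) = 0.648460
P(Vital path unavailable) [OR] = 1 − (1−0.27) × (1−0.17) = 0.394100
P(Interlocking logic inoperative) [AND] = 0.29 × 0.394100 × 0.41 = 0.046858
P(Track circuit 2 inoperative) [OR] = 1 − (1−0.046858) × (1−0.17) = 0.208892
P(Rail signal shows false clear) [AND] = 0.473975 × 0.648460 × 0.208892 × 0.27 = 0.017335
Rounded to 4 decimal places: P(Rail signal shows false clear) ≈ 0.0173.

0.0173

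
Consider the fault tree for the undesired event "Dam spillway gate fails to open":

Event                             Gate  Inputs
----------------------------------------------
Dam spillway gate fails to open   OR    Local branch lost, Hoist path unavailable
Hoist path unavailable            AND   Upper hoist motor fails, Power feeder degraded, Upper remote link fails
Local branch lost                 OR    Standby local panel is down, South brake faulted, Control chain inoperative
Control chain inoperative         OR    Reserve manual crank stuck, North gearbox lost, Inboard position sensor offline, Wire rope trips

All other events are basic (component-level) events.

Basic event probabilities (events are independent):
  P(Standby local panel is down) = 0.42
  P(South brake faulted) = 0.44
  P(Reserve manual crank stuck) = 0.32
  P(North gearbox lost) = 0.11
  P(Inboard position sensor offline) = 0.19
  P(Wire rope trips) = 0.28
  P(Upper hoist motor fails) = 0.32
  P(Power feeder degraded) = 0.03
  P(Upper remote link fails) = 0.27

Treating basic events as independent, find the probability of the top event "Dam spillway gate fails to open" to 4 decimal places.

P(Control chain inoperative) [OR] = 1 − (1−0.32) × (1−0.11) × (1−0.19) × (1−0.28) = 0.647047
P(Local branch lost) [OR] = 1 − (1−0.42) × (1−0.44) × (1−0.647047) = 0.885361
P(Hoist path unavailable) [AND] = 0.32 × 0.03 × 0.27 = 0.002592
P(Dam spillway gate fails to open) [OR] = 1 − (1−0.885361) × (1−0.002592) = 0.885658
Rounded to 4 decimal places: P(Dam spillway gate fails to open) ≈ 0.8857.

0.8857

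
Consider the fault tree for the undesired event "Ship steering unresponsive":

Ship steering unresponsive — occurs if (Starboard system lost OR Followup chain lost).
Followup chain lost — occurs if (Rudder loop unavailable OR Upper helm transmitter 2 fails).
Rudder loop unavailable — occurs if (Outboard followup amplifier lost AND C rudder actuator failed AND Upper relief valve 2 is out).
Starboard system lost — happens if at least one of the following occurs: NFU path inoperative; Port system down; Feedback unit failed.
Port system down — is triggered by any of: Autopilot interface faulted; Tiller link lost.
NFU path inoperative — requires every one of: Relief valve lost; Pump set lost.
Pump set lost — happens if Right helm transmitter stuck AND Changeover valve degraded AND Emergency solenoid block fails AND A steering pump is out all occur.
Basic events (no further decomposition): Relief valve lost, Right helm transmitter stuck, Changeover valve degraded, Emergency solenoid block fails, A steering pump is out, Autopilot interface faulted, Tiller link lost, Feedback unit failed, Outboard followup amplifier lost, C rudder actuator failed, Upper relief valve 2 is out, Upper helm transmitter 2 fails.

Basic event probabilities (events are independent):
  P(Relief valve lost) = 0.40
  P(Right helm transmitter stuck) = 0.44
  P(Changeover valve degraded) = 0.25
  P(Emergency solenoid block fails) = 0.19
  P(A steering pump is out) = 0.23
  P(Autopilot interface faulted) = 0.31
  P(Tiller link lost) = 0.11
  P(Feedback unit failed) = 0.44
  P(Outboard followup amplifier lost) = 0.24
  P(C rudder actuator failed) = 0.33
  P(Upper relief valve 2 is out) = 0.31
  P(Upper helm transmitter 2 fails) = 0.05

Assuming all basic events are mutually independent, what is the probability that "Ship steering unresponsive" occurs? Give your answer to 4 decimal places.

0.6819

P(Pump set lost) [AND] = 0.44 × 0.25 × 0.19 × 0.23 = 0.004807
P(NFU path inoperative) [AND] = 0.40 × 0.004807 = 0.001923
P(Port system down) [OR] = 1 − (1−0.31) × (1−0.11) = 0.385900
P(Starboard system lost) [OR] = 1 − (1−0.001923) × (1−0.385900) × (1−0.44) = 0.656765
P(Rudder loop unavailable) [AND] = 0.24 × 0.33 × 0.31 = 0.024552
P(Followup chain lost) [OR] = 1 − (1−0.024552) × (1−0.05) = 0.073324
P(Ship steering unresponsive) [OR] = 1 − (1−0.656765) × (1−0.073324) = 0.681932
Rounded to 4 decimal places: P(Ship steering unresponsive) ≈ 0.6819.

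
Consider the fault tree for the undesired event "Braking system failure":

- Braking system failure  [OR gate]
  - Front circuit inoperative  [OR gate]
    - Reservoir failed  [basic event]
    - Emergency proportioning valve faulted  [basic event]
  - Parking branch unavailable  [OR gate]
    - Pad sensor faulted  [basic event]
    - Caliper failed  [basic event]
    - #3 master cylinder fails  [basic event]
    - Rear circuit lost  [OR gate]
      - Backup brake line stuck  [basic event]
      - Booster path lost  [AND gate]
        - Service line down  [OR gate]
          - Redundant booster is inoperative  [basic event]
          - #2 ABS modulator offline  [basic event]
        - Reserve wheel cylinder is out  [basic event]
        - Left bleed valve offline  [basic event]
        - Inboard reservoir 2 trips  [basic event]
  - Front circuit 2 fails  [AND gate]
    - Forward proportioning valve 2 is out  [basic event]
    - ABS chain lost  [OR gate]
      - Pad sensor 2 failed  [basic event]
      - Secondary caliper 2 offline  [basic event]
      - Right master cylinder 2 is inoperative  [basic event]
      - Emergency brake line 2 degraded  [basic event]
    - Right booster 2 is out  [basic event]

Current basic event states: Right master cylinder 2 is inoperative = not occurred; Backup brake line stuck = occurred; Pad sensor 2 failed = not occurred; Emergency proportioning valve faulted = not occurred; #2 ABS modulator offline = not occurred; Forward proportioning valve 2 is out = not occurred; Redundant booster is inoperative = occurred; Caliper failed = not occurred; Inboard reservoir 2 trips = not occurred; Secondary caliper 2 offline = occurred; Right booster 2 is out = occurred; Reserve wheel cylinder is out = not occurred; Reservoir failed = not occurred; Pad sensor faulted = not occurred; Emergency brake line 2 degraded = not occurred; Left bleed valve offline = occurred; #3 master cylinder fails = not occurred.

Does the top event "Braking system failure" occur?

Front circuit inoperative [OR]: Reservoir failed=not, Emergency proportioning valve faulted=not → no input occurs → does not occur.
Service line down [OR]: Redundant booster is inoperative=occurs, #2 ABS modulator offline=not → at least one input occurs → occurs.
Booster path lost [AND]: Service line down=occurs, Reserve wheel cylinder is out=not, Left bleed valve offline=occurs, Inboard reservoir 2 trips=not → not all inputs occur → does not occur.
Rear circuit lost [OR]: Backup brake line stuck=occurs, Booster path lost=not → at least one input occurs → occurs.
Parking branch unavailable [OR]: Pad sensor faulted=not, Caliper failed=not, #3 master cylinder fails=not, Rear circuit lost=occurs → at least one input occurs → occurs.
ABS chain lost [OR]: Pad sensor 2 failed=not, Secondary caliper 2 offline=occurs, Right master cylinder 2 is inoperative=not, Emergency brake line 2 degraded=not → at least one input occurs → occurs.
Front circuit 2 fails [AND]: Forward proportioning valve 2 is out=not, ABS chain lost=occurs, Right booster 2 is out=occurs → not all inputs occur → does not occur.
Braking system failure [OR]: Front circuit inoperative=not, Parking branch unavailable=occurs, Front circuit 2 fails=not → at least one input occurs → occurs.

Yes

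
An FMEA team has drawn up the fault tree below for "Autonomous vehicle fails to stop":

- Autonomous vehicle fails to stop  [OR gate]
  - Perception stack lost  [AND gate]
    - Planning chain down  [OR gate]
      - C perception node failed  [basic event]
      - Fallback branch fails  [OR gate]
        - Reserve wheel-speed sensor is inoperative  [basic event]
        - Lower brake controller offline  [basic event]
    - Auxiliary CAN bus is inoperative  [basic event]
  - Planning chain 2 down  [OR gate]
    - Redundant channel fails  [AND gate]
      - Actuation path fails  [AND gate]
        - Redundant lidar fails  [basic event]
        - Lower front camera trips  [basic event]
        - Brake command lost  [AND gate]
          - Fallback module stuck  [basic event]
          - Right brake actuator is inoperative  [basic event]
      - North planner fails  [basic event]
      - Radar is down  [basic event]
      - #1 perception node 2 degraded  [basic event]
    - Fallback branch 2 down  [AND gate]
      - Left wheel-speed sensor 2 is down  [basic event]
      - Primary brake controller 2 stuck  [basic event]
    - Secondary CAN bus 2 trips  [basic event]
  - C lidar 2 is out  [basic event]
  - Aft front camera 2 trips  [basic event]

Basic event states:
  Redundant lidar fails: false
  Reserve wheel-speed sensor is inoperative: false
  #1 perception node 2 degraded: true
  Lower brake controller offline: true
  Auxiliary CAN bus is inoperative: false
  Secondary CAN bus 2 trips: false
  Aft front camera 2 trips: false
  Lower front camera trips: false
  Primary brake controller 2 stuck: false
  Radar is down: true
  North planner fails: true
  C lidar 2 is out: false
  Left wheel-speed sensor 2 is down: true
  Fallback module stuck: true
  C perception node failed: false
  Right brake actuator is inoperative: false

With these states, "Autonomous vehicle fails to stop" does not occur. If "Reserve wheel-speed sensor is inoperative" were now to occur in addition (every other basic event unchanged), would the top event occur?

Counterfactual: set "Reserve wheel-speed sensor is inoperative" to occurred.
Fallback branch fails [OR]: Reserve wheel-speed sensor is inoperative=occurs, Lower brake controller offline=occurs → at least one input occurs → occurs.
Planning chain down [OR]: C perception node failed=not, Fallback branch fails=occurs → at least one input occurs → occurs.
Perception stack lost [AND]: Planning chain down=occurs, Auxiliary CAN bus is inoperative=not → not all inputs occur → does not occur.
Brake command lost [AND]: Fallback module stuck=occurs, Right brake actuator is inoperative=not → not all inputs occur → does not occur.
Actuation path fails [AND]: Redundant lidar fails=not, Lower front camera trips=not, Brake command lost=not → not all inputs occur → does not occur.
Redundant channel fails [AND]: Actuation path fails=not, North planner fails=occurs, Radar is down=occurs, #1 perception node 2 degraded=occurs → not all inputs occur → does not occur.
Fallback branch 2 down [AND]: Left wheel-speed sensor 2 is down=occurs, Primary brake controller 2 stuck=not → not all inputs occur → does not occur.
Planning chain 2 down [OR]: Redundant channel fails=not, Fallback branch 2 down=not, Secondary CAN bus 2 trips=not → no input occurs → does not occur.
Autonomous vehicle fails to stop [OR]: Perception stack lost=not, Planning chain 2 down=not, C lidar 2 is out=not, Aft front camera 2 trips=not → no input occurs → does not occur.

No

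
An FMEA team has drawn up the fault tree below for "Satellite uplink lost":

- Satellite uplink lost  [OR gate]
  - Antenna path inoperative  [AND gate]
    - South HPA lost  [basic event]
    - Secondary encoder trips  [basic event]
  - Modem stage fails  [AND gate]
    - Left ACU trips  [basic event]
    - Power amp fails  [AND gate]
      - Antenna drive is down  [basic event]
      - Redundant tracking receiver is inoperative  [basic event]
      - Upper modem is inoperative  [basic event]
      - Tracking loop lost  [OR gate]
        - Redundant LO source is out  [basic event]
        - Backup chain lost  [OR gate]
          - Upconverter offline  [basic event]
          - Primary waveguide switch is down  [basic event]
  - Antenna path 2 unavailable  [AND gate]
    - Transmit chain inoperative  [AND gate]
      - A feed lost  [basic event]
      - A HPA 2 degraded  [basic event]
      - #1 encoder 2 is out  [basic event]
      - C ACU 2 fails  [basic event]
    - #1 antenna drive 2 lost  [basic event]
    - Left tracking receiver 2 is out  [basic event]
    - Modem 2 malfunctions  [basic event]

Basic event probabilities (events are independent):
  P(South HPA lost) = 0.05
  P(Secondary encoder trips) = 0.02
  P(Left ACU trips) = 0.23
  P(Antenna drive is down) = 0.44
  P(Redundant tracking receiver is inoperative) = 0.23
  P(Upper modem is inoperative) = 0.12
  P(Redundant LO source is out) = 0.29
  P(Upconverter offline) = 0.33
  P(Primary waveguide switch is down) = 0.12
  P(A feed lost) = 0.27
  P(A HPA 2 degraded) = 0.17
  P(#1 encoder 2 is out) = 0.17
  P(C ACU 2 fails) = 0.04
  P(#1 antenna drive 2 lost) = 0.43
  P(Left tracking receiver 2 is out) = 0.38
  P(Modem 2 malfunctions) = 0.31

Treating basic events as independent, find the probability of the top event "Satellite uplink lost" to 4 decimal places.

P(Antenna path inoperative) [AND] = 0.05 × 0.02 = 0.001000
P(Backup chain lost) [OR] = 1 − (1−0.33) × (1−0.12) = 0.410400
P(Tracking loop lost) [OR] = 1 − (1−0.29) × (1−0.410400) = 0.581384
P(Power amp fails) [AND] = 0.44 × 0.23 × 0.12 × 0.581384 = 0.007060
P(Modem stage fails) [AND] = 0.23 × 0.007060 = 0.001624
P(Transmit chain inoperative) [AND] = 0.27 × 0.17 × 0.17 × 0.04 = 0.000312
P(Antenna path 2 unavailable) [AND] = 0.000312 × 0.43 × 0.38 × 0.31 = 0.000016
P(Satellite uplink lost) [OR] = 1 − (1−0.001000) × (1−0.001624) × (1−0.000016) = 0.002638
Rounded to 4 decimal places: P(Satellite uplink lost) ≈ 0.0026.

0.0026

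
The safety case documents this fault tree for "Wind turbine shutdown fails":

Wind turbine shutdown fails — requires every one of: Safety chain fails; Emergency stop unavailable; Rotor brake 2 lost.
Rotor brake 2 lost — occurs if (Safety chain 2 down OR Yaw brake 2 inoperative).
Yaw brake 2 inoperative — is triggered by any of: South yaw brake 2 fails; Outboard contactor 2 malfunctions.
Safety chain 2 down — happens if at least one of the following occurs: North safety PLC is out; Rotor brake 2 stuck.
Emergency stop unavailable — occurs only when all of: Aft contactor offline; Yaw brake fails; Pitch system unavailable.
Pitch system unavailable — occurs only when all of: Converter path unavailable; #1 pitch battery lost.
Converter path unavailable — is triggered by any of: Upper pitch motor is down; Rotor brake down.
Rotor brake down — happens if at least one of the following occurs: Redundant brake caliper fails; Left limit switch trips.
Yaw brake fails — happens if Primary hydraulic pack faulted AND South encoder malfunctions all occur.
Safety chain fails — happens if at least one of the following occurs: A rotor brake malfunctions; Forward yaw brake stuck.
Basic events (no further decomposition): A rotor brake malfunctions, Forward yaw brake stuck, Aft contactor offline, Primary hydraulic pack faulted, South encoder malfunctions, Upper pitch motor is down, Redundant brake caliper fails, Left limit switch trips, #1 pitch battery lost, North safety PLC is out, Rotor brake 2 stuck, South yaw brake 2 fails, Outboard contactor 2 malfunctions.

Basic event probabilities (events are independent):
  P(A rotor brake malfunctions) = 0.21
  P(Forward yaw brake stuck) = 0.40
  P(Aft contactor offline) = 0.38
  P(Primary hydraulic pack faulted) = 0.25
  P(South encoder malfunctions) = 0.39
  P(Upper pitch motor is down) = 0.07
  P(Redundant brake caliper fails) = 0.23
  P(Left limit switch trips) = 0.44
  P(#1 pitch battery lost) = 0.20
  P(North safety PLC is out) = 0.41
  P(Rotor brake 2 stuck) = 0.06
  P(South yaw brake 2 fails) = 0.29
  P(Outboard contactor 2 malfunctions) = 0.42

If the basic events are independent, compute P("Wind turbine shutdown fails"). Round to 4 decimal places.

P(Safety chain fails) [OR] = 1 − (1−0.21) × (1−0.40) = 0.526000
P(Yaw brake fails) [AND] = 0.25 × 0.39 = 0.097500
P(Rotor brake down) [OR] = 1 − (1−0.23) × (1−0.44) = 0.568800
P(Converter path unavailable) [OR] = 1 − (1−0.07) × (1−0.568800) = 0.598984
P(Pitch system unavailable) [AND] = 0.598984 × 0.20 = 0.119797
P(Emergency stop unavailable) [AND] = 0.38 × 0.097500 × 0.119797 = 0.004438
P(Safety chain 2 down) [OR] = 1 − (1−0.41) × (1−0.06) = 0.445400
P(Yaw brake 2 inoperative) [OR] = 1 − (1−0.29) × (1−0.42) = 0.588200
P(Rotor brake 2 lost) [OR] = 1 − (1−0.445400) × (1−0.588200) = 0.771616
P(Wind turbine shutdown fails) [AND] = 0.526000 × 0.004438 × 0.771616 = 0.001801
Rounded to 4 decimal places: P(Wind turbine shutdown fails) ≈ 0.0018.

0.0018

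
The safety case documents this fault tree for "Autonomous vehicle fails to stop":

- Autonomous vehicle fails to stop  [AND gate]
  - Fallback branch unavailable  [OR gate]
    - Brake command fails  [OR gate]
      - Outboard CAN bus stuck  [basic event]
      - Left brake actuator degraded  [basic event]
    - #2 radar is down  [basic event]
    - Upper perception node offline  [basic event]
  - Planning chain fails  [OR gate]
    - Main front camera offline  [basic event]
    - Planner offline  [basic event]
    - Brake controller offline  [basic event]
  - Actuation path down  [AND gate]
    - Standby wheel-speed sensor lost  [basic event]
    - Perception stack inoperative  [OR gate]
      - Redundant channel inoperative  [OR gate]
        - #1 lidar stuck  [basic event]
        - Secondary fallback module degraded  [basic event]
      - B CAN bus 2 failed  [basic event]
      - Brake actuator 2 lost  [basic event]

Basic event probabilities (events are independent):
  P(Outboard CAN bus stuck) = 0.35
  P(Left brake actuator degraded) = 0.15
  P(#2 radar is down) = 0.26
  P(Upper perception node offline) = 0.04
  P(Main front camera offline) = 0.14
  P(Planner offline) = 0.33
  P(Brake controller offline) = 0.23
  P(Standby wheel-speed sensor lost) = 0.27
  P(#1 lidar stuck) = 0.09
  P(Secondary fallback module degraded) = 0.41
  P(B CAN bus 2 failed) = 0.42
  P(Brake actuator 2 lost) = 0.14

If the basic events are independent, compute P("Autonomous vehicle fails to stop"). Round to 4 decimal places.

P(Brake command fails) [OR] = 1 − (1−0.35) × (1−0.15) = 0.447500
P(Fallback branch unavailable) [OR] = 1 − (1−0.447500) × (1−0.26) × (1−0.04) = 0.607504
P(Planning chain fails) [OR] = 1 − (1−0.14) × (1−0.33) × (1−0.23) = 0.556326
P(Redundant channel inoperative) [OR] = 1 − (1−0.09) × (1−0.41) = 0.463100
P(Perception stack inoperative) [OR] = 1 − (1−0.463100) × (1−0.42) × (1−0.14) = 0.732194
P(Actuation path down) [AND] = 0.27 × 0.732194 = 0.197692
P(Autonomous vehicle fails to stop) [AND] = 0.607504 × 0.556326 × 0.197692 = 0.066814
Rounded to 4 decimal places: P(Autonomous vehicle fails to stop) ≈ 0.0668.

0.0668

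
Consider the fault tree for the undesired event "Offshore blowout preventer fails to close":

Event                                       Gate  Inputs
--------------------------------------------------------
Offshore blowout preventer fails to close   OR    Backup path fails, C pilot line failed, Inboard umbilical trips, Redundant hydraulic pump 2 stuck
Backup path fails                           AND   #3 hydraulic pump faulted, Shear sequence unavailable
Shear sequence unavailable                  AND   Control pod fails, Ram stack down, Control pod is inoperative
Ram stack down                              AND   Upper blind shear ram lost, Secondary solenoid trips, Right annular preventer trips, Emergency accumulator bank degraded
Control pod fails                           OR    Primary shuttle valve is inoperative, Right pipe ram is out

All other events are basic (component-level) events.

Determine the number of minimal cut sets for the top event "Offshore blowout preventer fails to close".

5

Control pod fails [OR]: union of children's cut sets → 2 cut set(s).
Ram stack down [AND]: one cut set from each child combined → 1 × 1 × 1 × 1 = 1 cut set(s).
Shear sequence unavailable [AND]: one cut set from each child combined → 2 × 1 × 1 = 2 cut set(s).
Backup path fails [AND]: one cut set from each child combined → 1 × 2 = 2 cut set(s).
Offshore blowout preventer fails to close [OR]: union of children's cut sets → 5 cut set(s).
Minimal cut sets: {#3 hydraulic pump faulted, Control pod is inoperative, Emergency accumulator bank degraded, Primary shuttle valve is inoperative, Right annular preventer trips, Secondary solenoid trips, Upper blind shear ram lost}; {#3 hydraulic pump faulted, Control pod is inoperative, Emergency accumulator bank degraded, Right annular preventer trips, Right pipe ram is out, Secondary solenoid trips, Upper blind shear ram lost}; {C pilot line failed}; {Inboard umbilical trips}; {Redundant hydraulic pump 2 stuck}.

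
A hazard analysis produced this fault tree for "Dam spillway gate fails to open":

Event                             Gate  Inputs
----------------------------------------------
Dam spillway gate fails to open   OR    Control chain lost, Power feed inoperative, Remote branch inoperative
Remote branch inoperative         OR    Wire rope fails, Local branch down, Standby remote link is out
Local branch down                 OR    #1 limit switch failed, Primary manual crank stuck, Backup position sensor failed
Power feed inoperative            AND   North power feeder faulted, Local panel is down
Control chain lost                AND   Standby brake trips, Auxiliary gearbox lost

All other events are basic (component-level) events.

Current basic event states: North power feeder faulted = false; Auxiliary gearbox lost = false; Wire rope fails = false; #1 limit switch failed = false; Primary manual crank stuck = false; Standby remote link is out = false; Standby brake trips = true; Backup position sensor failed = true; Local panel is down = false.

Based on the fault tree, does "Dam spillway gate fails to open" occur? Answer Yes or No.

Yes

Control chain lost [AND]: Standby brake trips=occurs, Auxiliary gearbox lost=not → not all inputs occur → does not occur.
Power feed inoperative [AND]: North power feeder faulted=not, Local panel is down=not → not all inputs occur → does not occur.
Local branch down [OR]: #1 limit switch failed=not, Primary manual crank stuck=not, Backup position sensor failed=occurs → at least one input occurs → occurs.
Remote branch inoperative [OR]: Wire rope fails=not, Local branch down=occurs, Standby remote link is out=not → at least one input occurs → occurs.
Dam spillway gate fails to open [OR]: Control chain lost=not, Power feed inoperative=not, Remote branch inoperative=occurs → at least one input occurs → occurs.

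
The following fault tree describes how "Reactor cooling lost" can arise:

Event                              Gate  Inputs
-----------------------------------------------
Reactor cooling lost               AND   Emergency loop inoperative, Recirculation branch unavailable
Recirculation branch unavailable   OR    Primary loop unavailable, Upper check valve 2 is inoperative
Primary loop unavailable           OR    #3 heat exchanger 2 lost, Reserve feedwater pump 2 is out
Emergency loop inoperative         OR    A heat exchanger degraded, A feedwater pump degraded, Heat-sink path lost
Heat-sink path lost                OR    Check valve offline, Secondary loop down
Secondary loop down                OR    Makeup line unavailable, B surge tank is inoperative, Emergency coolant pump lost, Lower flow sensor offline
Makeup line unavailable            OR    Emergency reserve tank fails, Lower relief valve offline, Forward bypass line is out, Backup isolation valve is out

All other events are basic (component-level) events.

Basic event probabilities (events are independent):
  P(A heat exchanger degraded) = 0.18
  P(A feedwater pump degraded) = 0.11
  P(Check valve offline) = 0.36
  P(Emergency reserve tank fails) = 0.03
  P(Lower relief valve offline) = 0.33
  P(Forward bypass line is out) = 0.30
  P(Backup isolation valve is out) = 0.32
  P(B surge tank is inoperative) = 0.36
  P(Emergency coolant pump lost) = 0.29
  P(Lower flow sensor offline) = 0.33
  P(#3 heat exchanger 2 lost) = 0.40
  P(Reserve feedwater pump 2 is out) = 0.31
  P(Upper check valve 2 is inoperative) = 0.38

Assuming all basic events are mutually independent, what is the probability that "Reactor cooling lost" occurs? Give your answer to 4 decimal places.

P(Makeup line unavailable) [OR] = 1 − (1−0.03) × (1−0.33) × (1−0.30) × (1−0.32) = 0.690648
P(Secondary loop down) [OR] = 1 − (1−0.690648) × (1−0.36) × (1−0.29) × (1−0.33) = 0.905818
P(Heat-sink path lost) [OR] = 1 − (1−0.36) × (1−0.905818) = 0.939724
P(Emergency loop inoperative) [OR] = 1 − (1−0.18) × (1−0.11) × (1−0.939724) = 0.956011
P(Primary loop unavailable) [OR] = 1 − (1−0.40) × (1−0.31) = 0.586000
P(Recirculation branch unavailable) [OR] = 1 − (1−0.586000) × (1−0.38) = 0.743320
P(Reactor cooling lost) [AND] = 0.956011 × 0.743320 = 0.710622
Rounded to 4 decimal places: P(Reactor cooling lost) ≈ 0.7106.

0.7106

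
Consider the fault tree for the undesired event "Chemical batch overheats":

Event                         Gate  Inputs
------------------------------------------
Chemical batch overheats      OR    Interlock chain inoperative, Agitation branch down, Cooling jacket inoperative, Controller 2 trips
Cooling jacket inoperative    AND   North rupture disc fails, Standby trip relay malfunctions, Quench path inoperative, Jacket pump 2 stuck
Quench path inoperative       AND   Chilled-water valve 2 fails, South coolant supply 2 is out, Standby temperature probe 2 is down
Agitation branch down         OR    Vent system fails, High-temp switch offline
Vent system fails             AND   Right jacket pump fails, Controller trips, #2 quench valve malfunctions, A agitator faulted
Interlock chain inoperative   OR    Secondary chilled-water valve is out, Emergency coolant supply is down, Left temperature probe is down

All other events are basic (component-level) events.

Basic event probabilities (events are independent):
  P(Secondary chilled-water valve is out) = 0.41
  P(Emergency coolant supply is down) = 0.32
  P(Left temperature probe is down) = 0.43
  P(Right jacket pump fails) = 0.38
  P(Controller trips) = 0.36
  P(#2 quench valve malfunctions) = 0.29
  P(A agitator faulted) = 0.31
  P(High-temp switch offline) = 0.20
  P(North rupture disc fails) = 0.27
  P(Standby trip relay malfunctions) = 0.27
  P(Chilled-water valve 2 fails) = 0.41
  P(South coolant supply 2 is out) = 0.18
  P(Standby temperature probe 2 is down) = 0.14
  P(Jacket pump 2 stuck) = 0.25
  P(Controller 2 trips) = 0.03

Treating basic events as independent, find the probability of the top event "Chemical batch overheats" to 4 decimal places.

0.8248

P(Interlock chain inoperative) [OR] = 1 − (1−0.41) × (1−0.32) × (1−0.43) = 0.771316
P(Vent system fails) [AND] = 0.38 × 0.36 × 0.29 × 0.31 = 0.012298
P(Agitation branch down) [OR] = 1 − (1−0.012298) × (1−0.20) = 0.209838
P(Quench path inoperative) [AND] = 0.41 × 0.18 × 0.14 = 0.010332
P(Cooling jacket inoperative) [AND] = 0.27 × 0.27 × 0.010332 × 0.25 = 0.000188
P(Chemical batch overheats) [OR] = 1 − (1−0.771316) × (1−0.209838) × (1−0.000188) × (1−0.03) = 0.824756
Rounded to 4 decimal places: P(Chemical batch overheats) ≈ 0.8248.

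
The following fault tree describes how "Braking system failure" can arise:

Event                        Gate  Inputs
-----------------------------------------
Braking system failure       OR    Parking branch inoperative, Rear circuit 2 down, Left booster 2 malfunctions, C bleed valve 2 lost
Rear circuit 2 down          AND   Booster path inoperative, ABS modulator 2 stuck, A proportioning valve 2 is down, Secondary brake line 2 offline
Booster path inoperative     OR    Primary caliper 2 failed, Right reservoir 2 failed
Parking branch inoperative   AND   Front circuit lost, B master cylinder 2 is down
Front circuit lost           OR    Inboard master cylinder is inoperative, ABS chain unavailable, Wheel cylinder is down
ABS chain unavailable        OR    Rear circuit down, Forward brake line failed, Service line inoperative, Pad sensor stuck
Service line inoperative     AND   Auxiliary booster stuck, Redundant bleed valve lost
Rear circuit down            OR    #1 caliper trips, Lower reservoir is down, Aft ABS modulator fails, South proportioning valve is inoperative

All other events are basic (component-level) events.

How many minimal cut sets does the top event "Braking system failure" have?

Rear circuit down [OR]: union of children's cut sets → 4 cut set(s).
Service line inoperative [AND]: one cut set from each child combined → 1 × 1 = 1 cut set(s).
ABS chain unavailable [OR]: union of children's cut sets → 7 cut set(s).
Front circuit lost [OR]: union of children's cut sets → 9 cut set(s).
Parking branch inoperative [AND]: one cut set from each child combined → 9 × 1 = 9 cut set(s).
Booster path inoperative [OR]: union of children's cut sets → 2 cut set(s).
Rear circuit 2 down [AND]: one cut set from each child combined → 2 × 1 × 1 × 1 = 2 cut set(s).
Braking system failure [OR]: union of children's cut sets → 13 cut set(s).

13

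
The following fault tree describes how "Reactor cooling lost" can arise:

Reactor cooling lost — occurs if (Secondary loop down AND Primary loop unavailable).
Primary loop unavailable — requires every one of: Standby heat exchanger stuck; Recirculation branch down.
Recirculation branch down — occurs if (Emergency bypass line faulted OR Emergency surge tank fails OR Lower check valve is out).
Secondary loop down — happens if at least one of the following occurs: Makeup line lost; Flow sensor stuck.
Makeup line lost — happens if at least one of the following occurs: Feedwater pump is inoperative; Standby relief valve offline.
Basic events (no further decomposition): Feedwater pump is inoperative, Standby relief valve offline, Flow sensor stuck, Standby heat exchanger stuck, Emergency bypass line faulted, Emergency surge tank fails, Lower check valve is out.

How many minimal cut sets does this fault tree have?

9

Makeup line lost [OR]: union of children's cut sets → 2 cut set(s).
Secondary loop down [OR]: union of children's cut sets → 3 cut set(s).
Recirculation branch down [OR]: union of children's cut sets → 3 cut set(s).
Primary loop unavailable [AND]: one cut set from each child combined → 1 × 3 = 3 cut set(s).
Reactor cooling lost [AND]: one cut set from each child combined → 3 × 3 = 9 cut set(s).
Minimal cut sets: {Emergency bypass line faulted, Feedwater pump is inoperative, Standby heat exchanger stuck}; {Emergency surge tank fails, Feedwater pump is inoperative, Standby heat exchanger stuck}; {Feedwater pump is inoperative, Lower check valve is out, Standby heat exchanger stuck}; {Emergency bypass line faulted, Standby heat exchanger stuck, Standby relief valve offline}; {Emergency surge tank fails, Standby heat exchanger stuck, Standby relief valve offline}; {Lower check valve is out, Standby heat exchanger stuck, Standby relief valve offline}; {Emergency bypass line faulted, Flow sensor stuck, Standby heat exchanger stuck}; {Emergency surge tank fails, Flow sensor stuck, Standby heat exchanger stuck}; {Flow sensor stuck, Lower check valve is out, Standby heat exchanger stuck}.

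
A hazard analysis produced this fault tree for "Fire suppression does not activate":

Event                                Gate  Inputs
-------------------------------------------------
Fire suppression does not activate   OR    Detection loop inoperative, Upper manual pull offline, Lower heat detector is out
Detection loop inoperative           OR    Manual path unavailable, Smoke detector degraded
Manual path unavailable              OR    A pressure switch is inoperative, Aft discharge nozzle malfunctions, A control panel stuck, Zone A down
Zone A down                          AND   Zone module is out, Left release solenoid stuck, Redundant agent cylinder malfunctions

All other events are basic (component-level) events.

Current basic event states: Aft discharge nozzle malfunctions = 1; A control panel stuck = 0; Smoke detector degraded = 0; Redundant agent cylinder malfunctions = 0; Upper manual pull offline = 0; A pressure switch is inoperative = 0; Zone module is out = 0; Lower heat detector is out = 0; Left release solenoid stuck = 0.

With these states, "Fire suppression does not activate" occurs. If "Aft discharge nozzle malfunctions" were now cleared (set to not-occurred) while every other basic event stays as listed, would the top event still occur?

Counterfactual: set "Aft discharge nozzle malfunctions" to not occurred.
Zone A down [AND]: Zone module is out=not, Left release solenoid stuck=not, Redundant agent cylinder malfunctions=not → not all inputs occur → does not occur.
Manual path unavailable [OR]: A pressure switch is inoperative=not, Aft discharge nozzle malfunctions=not, A control panel stuck=not, Zone A down=not → no input occurs → does not occur.
Detection loop inoperative [OR]: Manual path unavailable=not, Smoke detector degraded=not → no input occurs → does not occur.
Fire suppression does not activate [OR]: Detection loop inoperative=not, Upper manual pull offline=not, Lower heat detector is out=not → no input occurs → does not occur.

No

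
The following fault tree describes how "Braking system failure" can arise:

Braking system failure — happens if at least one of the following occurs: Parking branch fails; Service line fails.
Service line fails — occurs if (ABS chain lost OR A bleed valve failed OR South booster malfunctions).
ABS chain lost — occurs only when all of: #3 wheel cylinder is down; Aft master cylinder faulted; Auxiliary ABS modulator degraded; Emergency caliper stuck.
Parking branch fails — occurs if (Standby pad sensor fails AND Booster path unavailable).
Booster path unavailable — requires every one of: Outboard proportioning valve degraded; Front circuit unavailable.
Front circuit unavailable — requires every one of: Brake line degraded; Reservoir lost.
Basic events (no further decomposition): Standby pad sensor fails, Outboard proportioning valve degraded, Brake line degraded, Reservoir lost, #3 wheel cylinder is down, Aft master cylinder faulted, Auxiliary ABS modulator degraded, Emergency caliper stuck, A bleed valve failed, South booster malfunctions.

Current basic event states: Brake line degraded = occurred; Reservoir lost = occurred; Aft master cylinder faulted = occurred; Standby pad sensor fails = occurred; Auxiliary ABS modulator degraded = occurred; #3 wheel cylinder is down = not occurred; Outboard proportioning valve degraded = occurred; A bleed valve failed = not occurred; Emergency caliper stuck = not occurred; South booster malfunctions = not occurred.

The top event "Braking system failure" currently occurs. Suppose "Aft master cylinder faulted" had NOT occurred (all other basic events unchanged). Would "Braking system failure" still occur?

Counterfactual: set "Aft master cylinder faulted" to not occurred.
Front circuit unavailable [AND]: Brake line degraded=occurs, Reservoir lost=occurs → all inputs occur → occurs.
Booster path unavailable [AND]: Outboard proportioning valve degraded=occurs, Front circuit unavailable=occurs → all inputs occur → occurs.
Parking branch fails [AND]: Standby pad sensor fails=occurs, Booster path unavailable=occurs → all inputs occur → occurs.
ABS chain lost [AND]: #3 wheel cylinder is down=not, Aft master cylinder faulted=not, Auxiliary ABS modulator degraded=occurs, Emergency caliper stuck=not → not all inputs occur → does not occur.
Service line fails [OR]: ABS chain lost=not, A bleed valve failed=not, South booster malfunctions=not → no input occurs → does not occur.
Braking system failure [OR]: Parking branch fails=occurs, Service line fails=not → at least one input occurs → occurs.

Yes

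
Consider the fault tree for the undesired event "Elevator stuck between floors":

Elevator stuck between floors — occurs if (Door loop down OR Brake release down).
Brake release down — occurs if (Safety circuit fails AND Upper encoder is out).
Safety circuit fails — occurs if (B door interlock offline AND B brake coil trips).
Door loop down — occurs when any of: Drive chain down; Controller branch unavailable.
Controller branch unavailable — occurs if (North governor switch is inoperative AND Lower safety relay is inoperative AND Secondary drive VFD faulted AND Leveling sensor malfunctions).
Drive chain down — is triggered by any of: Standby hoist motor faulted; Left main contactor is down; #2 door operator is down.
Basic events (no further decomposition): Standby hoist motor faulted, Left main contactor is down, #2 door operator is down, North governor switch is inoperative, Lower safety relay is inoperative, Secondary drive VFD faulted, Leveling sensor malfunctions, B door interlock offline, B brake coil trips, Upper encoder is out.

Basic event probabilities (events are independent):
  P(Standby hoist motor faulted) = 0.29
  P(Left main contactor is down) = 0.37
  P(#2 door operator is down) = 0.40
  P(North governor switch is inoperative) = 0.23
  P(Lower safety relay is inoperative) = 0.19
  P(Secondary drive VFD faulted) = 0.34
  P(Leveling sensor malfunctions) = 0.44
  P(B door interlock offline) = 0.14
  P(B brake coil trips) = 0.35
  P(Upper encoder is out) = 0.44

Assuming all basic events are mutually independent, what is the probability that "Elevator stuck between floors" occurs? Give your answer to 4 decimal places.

P(Drive chain down) [OR] = 1 − (1−0.29) × (1−0.37) × (1−0.40) = 0.731620
P(Controller branch unavailable) [AND] = 0.23 × 0.19 × 0.34 × 0.44 = 0.006538
P(Door loop down) [OR] = 1 − (1−0.731620) × (1−0.006538) = 0.733375
P(Safety circuit fails) [AND] = 0.14 × 0.35 = 0.049000
P(Brake release down) [AND] = 0.049000 × 0.44 = 0.021560
P(Elevator stuck between floors) [OR] = 1 − (1−0.733375) × (1−0.021560) = 0.739123
Rounded to 4 decimal places: P(Elevator stuck between floors) ≈ 0.7391.

0.7391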